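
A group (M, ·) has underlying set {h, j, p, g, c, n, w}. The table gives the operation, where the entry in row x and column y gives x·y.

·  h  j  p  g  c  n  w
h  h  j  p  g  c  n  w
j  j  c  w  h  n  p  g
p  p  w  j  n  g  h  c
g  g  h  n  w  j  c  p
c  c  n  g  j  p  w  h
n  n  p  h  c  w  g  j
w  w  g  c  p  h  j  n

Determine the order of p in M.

7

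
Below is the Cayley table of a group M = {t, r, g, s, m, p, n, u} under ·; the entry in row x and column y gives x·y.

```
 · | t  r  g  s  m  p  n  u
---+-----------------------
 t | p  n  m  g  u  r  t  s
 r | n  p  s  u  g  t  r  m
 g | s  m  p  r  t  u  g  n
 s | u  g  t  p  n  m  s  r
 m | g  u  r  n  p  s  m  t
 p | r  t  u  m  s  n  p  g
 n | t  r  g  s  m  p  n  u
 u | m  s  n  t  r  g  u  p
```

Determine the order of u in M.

The identity element is n (its row matches the header).
u^1 = u
u^2 = u·u = p
u^3 = p·u = g
u^4 = g·u = n
The first power of u equal to the identity is u^4, so ord(u) = 4.
(Structurally, M here is isomorphic to the quaternion group Q_8.)

4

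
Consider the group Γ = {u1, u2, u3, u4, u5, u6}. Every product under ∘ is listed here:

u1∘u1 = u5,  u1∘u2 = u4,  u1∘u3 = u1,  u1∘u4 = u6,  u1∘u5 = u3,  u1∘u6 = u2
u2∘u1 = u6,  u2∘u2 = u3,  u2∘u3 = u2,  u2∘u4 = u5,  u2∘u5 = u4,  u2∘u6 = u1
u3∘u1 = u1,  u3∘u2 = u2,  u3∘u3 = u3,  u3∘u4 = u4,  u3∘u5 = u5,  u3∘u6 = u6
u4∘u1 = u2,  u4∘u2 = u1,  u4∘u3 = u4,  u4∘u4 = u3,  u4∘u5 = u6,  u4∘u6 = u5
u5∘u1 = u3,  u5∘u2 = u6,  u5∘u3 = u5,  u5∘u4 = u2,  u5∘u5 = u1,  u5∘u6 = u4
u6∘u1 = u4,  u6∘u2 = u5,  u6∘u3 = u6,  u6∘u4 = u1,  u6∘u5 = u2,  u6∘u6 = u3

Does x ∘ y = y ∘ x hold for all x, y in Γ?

u1 ∘ u2 = u4 but u2 ∘ u1 = u6.
Since u1 and u2 do not commute, Γ is not abelian.

No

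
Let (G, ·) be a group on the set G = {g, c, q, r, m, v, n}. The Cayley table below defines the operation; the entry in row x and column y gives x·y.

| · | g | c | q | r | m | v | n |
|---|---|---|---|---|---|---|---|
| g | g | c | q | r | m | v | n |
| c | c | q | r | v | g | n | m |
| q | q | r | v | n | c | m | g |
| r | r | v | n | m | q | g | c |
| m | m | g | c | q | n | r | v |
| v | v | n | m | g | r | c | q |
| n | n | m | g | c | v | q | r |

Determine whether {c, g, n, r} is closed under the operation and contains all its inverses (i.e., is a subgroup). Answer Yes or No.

n·c = m, which is not in {c, g, n, r}.
The subset is not closed under ·, so it is not a subgroup.
(Structurally, G here is isomorphic to the cyclic group Z_7.)

No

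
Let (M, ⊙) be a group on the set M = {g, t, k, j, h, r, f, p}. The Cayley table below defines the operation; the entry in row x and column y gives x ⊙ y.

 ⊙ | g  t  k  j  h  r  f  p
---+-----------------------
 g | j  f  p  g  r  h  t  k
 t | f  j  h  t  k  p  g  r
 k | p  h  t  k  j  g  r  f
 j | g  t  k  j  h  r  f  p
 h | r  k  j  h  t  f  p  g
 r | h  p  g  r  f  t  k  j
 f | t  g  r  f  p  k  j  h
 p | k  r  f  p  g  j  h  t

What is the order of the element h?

4

The identity element is j (its row matches the header).
h^1 = h
h^2 = h ⊙ h = t
h^3 = t ⊙ h = k
h^4 = k ⊙ h = j
The first power of h equal to the identity is h^4, so ord(h) = 4.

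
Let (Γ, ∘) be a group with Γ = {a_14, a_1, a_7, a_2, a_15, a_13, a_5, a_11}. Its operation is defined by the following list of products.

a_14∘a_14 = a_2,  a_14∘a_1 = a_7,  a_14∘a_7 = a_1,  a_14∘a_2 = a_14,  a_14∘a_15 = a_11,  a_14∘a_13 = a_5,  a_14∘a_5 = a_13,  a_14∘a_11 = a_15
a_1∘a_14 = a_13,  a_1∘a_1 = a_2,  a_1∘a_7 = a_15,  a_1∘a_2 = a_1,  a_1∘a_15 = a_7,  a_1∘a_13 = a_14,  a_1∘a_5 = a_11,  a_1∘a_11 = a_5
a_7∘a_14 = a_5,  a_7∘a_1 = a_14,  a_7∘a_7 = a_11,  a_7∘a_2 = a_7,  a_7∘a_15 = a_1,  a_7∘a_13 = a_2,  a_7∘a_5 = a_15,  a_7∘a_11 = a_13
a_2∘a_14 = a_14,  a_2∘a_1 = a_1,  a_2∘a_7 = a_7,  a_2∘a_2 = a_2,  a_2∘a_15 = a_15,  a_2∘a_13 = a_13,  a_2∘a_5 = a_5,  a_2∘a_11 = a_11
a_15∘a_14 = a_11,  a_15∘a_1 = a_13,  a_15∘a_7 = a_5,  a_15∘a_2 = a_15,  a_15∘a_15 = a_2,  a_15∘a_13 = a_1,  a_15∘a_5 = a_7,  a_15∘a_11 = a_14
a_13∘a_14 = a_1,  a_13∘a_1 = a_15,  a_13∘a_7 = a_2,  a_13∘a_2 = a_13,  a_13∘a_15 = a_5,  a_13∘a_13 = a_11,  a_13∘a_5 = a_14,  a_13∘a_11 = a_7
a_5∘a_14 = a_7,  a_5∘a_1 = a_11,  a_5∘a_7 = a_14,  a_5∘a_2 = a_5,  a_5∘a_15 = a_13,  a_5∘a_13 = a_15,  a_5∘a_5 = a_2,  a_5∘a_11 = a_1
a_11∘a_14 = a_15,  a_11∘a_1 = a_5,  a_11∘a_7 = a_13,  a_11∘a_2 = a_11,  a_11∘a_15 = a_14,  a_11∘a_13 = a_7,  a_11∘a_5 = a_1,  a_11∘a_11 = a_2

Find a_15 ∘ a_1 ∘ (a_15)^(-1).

a_5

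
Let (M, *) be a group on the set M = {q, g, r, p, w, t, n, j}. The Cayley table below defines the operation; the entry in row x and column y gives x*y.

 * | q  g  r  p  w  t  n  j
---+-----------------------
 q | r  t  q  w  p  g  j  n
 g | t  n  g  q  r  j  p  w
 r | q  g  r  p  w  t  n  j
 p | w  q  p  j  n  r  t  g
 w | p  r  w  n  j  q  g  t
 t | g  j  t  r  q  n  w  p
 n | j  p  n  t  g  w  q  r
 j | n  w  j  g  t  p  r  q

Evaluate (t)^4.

q

t^1 = t
t^2 = t*t = n
t^3 = n*t = w
t^4 = w*t = q
(Structurally, M here is isomorphic to the cyclic group Z_8.)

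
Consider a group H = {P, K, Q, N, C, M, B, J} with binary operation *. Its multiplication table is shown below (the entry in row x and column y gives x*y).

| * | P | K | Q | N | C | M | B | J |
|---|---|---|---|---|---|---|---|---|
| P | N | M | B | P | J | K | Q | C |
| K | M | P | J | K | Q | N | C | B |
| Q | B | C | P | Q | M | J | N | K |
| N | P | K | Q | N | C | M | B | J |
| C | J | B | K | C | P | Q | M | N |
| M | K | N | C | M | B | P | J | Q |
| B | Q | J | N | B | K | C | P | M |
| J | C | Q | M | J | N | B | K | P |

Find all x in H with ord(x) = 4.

{B, C, J, K, M, Q}

Identity is N. Compute the order of each non-identity element by repeated multiplication:
  P: P → N  (order 2)
  K: K → P → M → N  (order 4)
  Q: Q → P → B → N  (order 4)
  C: C → P → J → N  (order 4)
  M: M → P → K → N  (order 4)
  B: B → P → Q → N  (order 4)
  J: J → P → C → N  (order 4)
Elements of order 4: {B, C, J, K, M, Q}.
(Structurally, H here is isomorphic to the quaternion group Q_8.)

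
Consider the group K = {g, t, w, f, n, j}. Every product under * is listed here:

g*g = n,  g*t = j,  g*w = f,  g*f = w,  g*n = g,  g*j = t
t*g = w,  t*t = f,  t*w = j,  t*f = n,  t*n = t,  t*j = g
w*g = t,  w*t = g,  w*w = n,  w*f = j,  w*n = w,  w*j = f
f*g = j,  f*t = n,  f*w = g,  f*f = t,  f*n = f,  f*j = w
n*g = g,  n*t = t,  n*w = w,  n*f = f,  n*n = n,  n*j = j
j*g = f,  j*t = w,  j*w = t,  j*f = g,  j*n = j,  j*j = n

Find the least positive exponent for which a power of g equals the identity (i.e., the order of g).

The identity element is n (its row matches the header).
g^1 = g
g^2 = g * g = n
The first power of g equal to the identity is g^2, so ord(g) = 2.

2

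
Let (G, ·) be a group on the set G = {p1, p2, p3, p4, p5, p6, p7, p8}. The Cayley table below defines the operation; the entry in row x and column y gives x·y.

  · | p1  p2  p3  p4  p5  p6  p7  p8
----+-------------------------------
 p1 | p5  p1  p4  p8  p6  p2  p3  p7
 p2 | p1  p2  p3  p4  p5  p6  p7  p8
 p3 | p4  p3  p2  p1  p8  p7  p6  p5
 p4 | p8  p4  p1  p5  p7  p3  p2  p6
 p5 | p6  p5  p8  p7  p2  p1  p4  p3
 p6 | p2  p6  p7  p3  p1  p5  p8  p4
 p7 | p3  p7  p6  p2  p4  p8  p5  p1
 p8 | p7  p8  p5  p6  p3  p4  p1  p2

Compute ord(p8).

2

The identity element is p2 (its row matches the header).
p8^1 = p8
p8^2 = p8·p8 = p2
The first power of p8 equal to the identity is p8^2, so ord(p8) = 2.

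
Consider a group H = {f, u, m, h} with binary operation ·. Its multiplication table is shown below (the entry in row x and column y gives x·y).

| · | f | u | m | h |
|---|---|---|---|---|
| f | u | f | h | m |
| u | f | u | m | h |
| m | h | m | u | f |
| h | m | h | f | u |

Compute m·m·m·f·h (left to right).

u

m·m = u
u·m = m
m·f = h
h·h = u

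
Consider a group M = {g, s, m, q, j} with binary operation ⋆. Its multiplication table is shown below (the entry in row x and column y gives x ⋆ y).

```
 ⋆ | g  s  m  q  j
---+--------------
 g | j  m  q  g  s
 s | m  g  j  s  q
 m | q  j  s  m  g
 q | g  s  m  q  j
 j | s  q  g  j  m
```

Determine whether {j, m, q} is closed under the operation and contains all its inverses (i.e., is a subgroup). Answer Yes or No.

m ⋆ m = s, which is not in {j, m, q}.
The subset is not closed under ⋆, so it is not a subgroup.
(Structurally, M here is isomorphic to the cyclic group Z_5.)

No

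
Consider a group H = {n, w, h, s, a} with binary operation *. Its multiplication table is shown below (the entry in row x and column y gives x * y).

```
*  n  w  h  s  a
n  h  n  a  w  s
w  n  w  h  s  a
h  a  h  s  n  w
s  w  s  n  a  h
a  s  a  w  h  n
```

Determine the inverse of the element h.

a

First locate the identity: row w matches the header, so w is the identity.
Scan row h for w: h * a = w. Hence h^(-1) = a.
(Structurally, H here is isomorphic to the cyclic group Z_5.)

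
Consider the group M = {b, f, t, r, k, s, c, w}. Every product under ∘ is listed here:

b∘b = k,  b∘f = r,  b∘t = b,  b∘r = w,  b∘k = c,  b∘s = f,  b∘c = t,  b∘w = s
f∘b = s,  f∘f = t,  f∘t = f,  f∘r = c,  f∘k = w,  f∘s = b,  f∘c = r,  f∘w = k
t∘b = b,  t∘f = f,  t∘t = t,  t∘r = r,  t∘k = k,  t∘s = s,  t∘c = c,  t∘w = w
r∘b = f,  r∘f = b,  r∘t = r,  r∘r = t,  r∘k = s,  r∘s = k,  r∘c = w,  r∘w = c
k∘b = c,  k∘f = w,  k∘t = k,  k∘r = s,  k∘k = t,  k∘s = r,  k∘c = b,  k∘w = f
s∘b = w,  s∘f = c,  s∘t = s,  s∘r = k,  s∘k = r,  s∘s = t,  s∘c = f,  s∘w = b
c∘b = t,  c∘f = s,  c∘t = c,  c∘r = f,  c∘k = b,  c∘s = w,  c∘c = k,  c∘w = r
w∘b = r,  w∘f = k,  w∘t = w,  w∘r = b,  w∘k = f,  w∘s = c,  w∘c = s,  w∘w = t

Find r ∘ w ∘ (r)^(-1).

The identity is t. In row r, the entry t sits in column r, so r^(-1) = r.
r ∘ w = c
c ∘ r = f

f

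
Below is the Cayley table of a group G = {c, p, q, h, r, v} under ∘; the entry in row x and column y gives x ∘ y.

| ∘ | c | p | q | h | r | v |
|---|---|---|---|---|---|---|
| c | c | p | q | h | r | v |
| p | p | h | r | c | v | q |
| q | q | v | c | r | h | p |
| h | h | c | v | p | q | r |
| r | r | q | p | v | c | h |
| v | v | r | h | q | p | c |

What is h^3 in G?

c

h^1 = h
h^2 = h ∘ h = p
h^3 = p ∘ h = c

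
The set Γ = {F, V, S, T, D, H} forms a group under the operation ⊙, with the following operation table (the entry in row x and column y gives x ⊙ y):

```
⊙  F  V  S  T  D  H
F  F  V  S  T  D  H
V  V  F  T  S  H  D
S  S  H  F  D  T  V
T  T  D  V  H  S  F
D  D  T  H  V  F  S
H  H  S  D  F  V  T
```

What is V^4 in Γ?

F

V^1 = V
V^2 = V ⊙ V = F
V^3 = F ⊙ V = V
V^4 = V ⊙ V = F
(Structurally, Γ here is isomorphic to the symmetric group S_3.)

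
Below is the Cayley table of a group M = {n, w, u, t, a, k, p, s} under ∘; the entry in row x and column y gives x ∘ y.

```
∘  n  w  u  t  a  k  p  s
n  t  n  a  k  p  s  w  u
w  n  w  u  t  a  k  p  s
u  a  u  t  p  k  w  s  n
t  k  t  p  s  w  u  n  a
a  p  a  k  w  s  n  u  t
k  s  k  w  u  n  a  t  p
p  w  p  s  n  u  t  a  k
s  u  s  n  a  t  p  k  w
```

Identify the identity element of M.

w

The identity e satisfies e ∘ x = x for all x, so its row in the table reproduces the column headers.
Row w reads: n, w, u, t, a, k, p, s — exactly the header order. So w is the identity.
(Structurally, M here is isomorphic to the cyclic group Z_8.)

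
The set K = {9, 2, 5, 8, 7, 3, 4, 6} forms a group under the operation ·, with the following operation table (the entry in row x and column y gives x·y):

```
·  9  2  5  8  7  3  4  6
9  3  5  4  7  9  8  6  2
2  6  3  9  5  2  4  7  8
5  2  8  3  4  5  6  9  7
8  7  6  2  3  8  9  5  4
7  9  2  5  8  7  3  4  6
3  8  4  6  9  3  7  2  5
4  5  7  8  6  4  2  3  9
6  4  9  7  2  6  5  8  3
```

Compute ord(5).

The identity element is 7 (its row matches the header).
5^1 = 5
5^2 = 5·5 = 3
5^3 = 3·5 = 6
5^4 = 6·5 = 7
The first power of 5 equal to the identity is 5^4, so ord(5) = 4.

4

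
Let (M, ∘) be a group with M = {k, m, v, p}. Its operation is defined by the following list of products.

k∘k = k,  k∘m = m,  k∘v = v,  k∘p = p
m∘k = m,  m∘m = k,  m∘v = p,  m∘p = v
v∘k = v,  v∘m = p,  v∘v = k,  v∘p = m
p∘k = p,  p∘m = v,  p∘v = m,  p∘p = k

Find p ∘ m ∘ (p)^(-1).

The identity is k. In row p, the entry k sits in column p, so p^(-1) = p.
p ∘ m = v
v ∘ p = m

m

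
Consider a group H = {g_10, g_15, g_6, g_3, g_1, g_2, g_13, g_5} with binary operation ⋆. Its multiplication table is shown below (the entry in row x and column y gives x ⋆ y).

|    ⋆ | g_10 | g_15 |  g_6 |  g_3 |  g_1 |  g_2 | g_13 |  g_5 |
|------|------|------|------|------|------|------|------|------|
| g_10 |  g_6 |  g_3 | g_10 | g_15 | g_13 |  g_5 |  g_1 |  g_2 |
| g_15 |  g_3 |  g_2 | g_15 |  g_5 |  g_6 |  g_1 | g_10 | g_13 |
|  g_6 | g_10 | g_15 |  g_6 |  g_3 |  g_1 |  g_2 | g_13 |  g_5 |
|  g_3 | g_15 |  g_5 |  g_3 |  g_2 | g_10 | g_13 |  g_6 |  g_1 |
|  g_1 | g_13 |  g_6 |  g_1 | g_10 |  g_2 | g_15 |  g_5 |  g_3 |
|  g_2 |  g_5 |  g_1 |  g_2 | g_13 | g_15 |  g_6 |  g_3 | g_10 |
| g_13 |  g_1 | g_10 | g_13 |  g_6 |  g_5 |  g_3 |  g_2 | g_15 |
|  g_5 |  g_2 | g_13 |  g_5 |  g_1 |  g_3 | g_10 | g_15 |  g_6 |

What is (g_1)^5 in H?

g_1^1 = g_1
g_1^2 = g_1 ⋆ g_1 = g_2
g_1^3 = g_2 ⋆ g_1 = g_15
g_1^4 = g_15 ⋆ g_1 = g_6
g_1^5 = g_6 ⋆ g_1 = g_1

g_1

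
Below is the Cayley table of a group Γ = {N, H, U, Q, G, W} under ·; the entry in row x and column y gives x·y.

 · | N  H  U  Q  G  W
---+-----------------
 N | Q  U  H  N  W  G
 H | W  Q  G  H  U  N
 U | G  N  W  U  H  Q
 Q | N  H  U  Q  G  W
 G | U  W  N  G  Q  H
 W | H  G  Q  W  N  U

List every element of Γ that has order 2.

{G, H, N}

Identity is Q. Compute the order of each non-identity element by repeated multiplication:
  N: N → Q  (order 2)
  H: H → Q  (order 2)
  U: U → W → Q  (order 3)
  G: G → Q  (order 2)
  W: W → U → Q  (order 3)
Elements of order 2: {G, H, N}.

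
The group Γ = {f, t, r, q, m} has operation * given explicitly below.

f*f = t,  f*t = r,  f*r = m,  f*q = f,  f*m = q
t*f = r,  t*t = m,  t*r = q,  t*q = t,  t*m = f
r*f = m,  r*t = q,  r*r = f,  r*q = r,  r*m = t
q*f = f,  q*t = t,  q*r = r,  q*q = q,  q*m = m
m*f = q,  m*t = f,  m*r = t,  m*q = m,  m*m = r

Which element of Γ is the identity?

q

The identity e satisfies e*x = x for all x, so its row in the table reproduces the column headers.
Row q reads: f, t, r, q, m — exactly the header order. So q is the identity.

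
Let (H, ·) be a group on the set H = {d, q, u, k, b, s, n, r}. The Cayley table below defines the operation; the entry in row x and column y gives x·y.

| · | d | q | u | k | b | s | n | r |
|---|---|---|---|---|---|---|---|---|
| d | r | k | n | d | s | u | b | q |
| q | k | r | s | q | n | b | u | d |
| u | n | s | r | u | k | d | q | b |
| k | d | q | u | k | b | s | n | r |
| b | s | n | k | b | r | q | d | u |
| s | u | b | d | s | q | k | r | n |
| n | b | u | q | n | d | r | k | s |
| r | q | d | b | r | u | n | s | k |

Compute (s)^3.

s

s^1 = s
s^2 = s·s = k
s^3 = k·s = s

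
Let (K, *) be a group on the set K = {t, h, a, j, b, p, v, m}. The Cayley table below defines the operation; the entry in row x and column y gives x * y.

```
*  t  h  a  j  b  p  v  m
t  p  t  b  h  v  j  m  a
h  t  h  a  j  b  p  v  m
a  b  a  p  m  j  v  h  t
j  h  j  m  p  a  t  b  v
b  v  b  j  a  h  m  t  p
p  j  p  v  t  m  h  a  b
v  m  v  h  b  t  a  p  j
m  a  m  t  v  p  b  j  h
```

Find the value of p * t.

Read row p, column t: p * t = j.

j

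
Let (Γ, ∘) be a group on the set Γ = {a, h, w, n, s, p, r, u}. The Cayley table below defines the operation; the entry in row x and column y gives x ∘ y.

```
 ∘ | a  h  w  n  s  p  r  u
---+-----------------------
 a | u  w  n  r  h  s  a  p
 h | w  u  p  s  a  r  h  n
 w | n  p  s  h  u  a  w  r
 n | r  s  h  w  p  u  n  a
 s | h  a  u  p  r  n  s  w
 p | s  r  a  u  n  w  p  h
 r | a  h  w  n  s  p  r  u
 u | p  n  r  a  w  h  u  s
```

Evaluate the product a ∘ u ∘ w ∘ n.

r

a ∘ u = p
p ∘ w = a
a ∘ n = r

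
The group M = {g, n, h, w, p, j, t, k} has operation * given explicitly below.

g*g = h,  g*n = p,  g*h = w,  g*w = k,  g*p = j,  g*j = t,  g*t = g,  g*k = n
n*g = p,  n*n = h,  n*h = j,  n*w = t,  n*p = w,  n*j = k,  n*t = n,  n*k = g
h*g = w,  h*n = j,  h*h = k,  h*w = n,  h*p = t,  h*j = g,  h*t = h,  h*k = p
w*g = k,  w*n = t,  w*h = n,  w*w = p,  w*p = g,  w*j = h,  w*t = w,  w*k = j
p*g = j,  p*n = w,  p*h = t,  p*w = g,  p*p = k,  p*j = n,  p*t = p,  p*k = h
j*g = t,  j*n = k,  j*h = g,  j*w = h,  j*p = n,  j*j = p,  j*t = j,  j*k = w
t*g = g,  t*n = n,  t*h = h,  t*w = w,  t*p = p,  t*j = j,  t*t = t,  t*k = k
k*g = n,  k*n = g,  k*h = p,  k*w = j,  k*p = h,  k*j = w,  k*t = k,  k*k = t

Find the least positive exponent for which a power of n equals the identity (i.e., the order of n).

8

The identity element is t (its row matches the header).
n^1 = n
n^2 = n*n = h
n^3 = h*n = j
n^4 = j*n = k
n^5 = k*n = g
n^6 = g*n = p
n^7 = p*n = w
n^8 = w*n = t
The first power of n equal to the identity is n^8, so ord(n) = 8.
(Structurally, M here is isomorphic to the cyclic group Z_8.)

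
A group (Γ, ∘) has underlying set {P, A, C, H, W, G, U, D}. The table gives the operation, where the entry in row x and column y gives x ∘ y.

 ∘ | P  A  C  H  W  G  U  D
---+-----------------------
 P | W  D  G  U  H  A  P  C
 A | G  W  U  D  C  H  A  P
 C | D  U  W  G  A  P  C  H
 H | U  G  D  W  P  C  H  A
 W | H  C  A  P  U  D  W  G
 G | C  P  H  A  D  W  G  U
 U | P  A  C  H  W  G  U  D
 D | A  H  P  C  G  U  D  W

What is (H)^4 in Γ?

H^1 = H
H^2 = H ∘ H = W
H^3 = W ∘ H = P
H^4 = P ∘ H = U
(Structurally, Γ here is isomorphic to the quaternion group Q_8.)

U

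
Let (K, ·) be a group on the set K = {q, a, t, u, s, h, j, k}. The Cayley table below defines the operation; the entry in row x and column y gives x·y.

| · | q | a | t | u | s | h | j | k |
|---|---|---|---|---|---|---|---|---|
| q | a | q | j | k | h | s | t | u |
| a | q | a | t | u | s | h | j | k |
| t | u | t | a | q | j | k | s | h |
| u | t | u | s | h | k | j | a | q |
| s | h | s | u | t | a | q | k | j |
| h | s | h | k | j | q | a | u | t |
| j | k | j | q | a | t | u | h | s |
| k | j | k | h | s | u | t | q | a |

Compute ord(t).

2

The identity element is a (its row matches the header).
t^1 = t
t^2 = t·t = a
The first power of t equal to the identity is t^2, so ord(t) = 2.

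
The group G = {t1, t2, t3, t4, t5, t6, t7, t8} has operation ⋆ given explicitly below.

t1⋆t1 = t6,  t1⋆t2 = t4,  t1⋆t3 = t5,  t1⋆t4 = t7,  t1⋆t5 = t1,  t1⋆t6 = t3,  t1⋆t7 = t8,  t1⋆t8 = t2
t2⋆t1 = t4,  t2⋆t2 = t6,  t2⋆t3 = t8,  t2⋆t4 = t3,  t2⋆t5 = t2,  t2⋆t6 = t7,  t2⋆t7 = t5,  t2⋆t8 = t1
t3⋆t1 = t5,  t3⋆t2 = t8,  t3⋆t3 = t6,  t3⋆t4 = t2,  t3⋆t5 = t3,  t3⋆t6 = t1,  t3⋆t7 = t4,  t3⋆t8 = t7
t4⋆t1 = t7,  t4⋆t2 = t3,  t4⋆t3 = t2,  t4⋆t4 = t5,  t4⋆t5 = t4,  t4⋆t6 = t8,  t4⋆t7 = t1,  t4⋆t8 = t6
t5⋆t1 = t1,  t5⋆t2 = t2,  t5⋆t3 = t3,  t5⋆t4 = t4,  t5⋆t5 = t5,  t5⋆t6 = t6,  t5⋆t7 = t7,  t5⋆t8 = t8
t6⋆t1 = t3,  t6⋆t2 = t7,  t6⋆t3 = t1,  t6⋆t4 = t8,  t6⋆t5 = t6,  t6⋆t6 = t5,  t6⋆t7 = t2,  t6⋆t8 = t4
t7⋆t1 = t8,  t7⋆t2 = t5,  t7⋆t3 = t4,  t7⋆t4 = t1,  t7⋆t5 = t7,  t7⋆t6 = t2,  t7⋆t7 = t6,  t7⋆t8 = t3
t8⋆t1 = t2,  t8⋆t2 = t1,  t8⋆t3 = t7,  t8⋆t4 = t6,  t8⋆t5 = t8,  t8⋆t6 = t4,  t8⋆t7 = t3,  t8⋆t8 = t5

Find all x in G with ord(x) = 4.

{t1, t2, t3, t7}

Identity is t5. Compute the order of each non-identity element by repeated multiplication:
  t1: t1 → t6 → t3 → t5  (order 4)
  t2: t2 → t6 → t7 → t5  (order 4)
  t3: t3 → t6 → t1 → t5  (order 4)
  t4: t4 → t5  (order 2)
  t6: t6 → t5  (order 2)
  t7: t7 → t6 → t2 → t5  (order 4)
  t8: t8 → t5  (order 2)
Elements of order 4: {t1, t2, t3, t7}.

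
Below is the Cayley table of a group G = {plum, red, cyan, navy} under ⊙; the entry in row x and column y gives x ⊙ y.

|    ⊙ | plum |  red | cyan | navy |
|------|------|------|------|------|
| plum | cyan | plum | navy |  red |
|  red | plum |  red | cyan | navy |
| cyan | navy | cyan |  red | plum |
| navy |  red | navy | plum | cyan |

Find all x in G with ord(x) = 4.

Identity is red. Compute the order of each non-identity element by repeated multiplication:
  plum: plum → cyan → navy → red  (order 4)
  cyan: cyan → red  (order 2)
  navy: navy → cyan → plum → red  (order 4)
Elements of order 4: {navy, plum}.

{navy, plum}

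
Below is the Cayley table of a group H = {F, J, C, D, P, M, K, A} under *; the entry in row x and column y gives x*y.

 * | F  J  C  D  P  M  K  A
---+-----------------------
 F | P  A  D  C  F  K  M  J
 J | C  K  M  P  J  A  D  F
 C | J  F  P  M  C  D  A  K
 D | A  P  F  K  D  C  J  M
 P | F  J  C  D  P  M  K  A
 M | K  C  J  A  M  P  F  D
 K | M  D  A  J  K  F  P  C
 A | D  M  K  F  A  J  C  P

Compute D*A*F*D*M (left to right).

D*A = M
M*F = K
K*D = J
J*M = A
(Structurally, H here is isomorphic to the dihedral group D_4.)

A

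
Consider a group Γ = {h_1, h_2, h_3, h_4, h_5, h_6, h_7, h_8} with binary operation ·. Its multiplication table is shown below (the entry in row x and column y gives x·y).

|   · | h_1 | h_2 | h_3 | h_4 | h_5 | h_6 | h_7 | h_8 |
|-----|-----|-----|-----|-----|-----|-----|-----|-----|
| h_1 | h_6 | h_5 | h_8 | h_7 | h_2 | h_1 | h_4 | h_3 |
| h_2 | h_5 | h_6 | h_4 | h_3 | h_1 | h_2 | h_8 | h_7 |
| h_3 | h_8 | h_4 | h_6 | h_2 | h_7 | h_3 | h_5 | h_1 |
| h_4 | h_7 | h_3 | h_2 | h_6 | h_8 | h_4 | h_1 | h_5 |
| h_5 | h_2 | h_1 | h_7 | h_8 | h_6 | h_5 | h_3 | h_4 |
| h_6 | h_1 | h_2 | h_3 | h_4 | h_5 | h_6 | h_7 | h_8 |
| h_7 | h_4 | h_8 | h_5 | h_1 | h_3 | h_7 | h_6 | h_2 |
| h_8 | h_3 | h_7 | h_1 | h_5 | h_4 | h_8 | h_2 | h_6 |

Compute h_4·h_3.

Read row h_4, column h_3: h_4·h_3 = h_2.

h_2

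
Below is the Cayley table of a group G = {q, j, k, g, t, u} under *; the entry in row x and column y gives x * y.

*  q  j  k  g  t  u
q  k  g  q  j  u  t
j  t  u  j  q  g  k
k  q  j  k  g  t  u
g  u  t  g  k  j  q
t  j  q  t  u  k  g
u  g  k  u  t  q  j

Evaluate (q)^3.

q

q^1 = q
q^2 = q * q = k
q^3 = k * q = q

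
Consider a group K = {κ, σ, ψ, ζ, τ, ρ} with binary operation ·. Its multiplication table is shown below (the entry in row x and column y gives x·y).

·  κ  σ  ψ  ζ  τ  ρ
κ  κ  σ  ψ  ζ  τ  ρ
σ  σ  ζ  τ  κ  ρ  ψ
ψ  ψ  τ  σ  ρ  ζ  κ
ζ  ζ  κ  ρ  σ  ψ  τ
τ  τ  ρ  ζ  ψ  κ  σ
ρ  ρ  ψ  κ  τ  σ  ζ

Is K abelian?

Check whether the table is symmetric across its main diagonal.
Every entry (row x, col y) equals the entry (row y, col x), so K is abelian.

Yes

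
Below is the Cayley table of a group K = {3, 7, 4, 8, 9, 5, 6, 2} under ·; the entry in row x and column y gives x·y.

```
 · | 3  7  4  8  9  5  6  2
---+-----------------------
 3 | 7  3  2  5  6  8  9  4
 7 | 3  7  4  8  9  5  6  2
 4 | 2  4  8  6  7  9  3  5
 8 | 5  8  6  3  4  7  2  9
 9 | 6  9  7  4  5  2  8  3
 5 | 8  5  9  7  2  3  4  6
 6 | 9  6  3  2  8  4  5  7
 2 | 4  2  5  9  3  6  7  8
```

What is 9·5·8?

9·5 = 2
2·8 = 9
(Structurally, K here is isomorphic to the cyclic group Z_8.)

9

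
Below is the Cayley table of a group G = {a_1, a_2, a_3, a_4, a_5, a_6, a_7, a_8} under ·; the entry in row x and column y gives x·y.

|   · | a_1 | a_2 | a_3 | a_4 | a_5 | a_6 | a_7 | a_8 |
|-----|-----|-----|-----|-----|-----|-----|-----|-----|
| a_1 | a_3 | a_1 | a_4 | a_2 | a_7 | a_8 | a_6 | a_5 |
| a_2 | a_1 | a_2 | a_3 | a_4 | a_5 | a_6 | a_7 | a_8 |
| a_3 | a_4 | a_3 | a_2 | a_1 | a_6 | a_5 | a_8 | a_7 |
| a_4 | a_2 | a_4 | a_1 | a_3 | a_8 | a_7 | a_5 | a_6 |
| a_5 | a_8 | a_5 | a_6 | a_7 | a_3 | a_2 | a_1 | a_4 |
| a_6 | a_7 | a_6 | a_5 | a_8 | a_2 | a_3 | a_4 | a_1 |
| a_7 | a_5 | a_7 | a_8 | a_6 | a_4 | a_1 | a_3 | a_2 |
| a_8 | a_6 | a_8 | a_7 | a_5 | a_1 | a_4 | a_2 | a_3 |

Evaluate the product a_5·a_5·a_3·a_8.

a_5·a_5 = a_3
a_3·a_3 = a_2
a_2·a_8 = a_8

a_8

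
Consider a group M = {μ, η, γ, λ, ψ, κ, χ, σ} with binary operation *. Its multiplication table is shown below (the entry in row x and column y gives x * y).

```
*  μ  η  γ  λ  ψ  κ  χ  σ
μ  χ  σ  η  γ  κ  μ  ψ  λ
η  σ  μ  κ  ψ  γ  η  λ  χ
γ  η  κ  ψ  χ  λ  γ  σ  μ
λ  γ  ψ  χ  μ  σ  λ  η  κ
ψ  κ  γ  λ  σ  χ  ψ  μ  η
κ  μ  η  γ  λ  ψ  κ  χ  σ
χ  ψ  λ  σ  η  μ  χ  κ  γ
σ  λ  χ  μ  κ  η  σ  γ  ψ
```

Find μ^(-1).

First locate the identity: row κ matches the header, so κ is the identity.
Scan row μ for κ: μ * ψ = κ. Hence μ^(-1) = ψ.

ψ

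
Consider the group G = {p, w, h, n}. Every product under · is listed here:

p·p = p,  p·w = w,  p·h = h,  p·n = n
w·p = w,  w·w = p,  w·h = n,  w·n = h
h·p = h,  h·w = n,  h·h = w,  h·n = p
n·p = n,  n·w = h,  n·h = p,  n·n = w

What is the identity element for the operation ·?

The identity e satisfies e·x = x for all x, so its row in the table reproduces the column headers.
Row p reads: p, w, h, n — exactly the header order. So p is the identity.

p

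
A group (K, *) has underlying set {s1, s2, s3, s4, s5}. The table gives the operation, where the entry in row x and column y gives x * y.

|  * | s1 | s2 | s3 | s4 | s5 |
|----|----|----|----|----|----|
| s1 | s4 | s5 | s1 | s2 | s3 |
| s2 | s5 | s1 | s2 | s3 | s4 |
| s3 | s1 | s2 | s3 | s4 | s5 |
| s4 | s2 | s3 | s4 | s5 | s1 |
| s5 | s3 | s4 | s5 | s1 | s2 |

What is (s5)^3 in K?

s5^1 = s5
s5^2 = s5 * s5 = s2
s5^3 = s2 * s5 = s4

s4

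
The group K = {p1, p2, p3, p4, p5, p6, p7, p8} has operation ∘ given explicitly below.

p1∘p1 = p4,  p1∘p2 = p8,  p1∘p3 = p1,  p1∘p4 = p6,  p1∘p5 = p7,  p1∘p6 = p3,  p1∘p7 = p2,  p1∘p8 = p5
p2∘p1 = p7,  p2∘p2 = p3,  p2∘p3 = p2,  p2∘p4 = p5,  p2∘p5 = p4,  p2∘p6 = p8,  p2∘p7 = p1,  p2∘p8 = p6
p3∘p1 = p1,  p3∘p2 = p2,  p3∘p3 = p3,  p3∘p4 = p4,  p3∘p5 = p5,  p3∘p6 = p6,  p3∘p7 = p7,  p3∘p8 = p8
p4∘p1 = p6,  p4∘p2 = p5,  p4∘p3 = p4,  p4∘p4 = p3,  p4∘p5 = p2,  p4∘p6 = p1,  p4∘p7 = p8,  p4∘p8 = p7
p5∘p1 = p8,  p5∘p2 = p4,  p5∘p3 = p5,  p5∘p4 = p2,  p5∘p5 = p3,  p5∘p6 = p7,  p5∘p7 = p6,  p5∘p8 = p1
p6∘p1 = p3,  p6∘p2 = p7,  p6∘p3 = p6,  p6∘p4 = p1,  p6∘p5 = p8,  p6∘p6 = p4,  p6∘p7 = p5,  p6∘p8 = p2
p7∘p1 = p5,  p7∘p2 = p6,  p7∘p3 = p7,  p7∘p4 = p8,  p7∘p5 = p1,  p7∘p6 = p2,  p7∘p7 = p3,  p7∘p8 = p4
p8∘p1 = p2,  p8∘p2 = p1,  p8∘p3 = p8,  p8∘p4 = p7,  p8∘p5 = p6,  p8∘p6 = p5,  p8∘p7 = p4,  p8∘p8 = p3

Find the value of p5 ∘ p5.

p3

Read row p5, column p5: p5 ∘ p5 = p3.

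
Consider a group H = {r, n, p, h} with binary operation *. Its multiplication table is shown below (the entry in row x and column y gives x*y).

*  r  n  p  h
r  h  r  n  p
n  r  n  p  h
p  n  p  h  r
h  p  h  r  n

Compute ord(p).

4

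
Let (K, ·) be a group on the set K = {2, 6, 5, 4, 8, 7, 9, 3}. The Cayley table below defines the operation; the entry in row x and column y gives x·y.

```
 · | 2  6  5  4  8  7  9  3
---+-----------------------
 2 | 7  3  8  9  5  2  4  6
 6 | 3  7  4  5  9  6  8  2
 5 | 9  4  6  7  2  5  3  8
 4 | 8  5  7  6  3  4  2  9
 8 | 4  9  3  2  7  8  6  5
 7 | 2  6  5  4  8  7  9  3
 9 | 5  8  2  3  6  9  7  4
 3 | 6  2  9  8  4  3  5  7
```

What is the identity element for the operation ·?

7

The identity e satisfies e·x = x for all x, so its row in the table reproduces the column headers.
Row 7 reads: 2, 6, 5, 4, 8, 7, 9, 3 — exactly the header order. So 7 is the identity.
(Structurally, K here is isomorphic to the dihedral group D_4.)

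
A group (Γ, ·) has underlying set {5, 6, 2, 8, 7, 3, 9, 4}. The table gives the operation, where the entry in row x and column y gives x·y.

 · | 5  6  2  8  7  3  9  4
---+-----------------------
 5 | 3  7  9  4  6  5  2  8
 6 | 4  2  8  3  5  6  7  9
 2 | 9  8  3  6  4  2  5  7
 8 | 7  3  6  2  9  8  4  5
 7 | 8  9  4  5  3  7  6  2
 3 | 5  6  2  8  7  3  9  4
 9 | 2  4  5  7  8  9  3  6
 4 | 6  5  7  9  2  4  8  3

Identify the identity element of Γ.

3

The identity e satisfies e·x = x for all x, so its row in the table reproduces the column headers.
Row 3 reads: 5, 6, 2, 8, 7, 3, 9, 4 — exactly the header order. So 3 is the identity.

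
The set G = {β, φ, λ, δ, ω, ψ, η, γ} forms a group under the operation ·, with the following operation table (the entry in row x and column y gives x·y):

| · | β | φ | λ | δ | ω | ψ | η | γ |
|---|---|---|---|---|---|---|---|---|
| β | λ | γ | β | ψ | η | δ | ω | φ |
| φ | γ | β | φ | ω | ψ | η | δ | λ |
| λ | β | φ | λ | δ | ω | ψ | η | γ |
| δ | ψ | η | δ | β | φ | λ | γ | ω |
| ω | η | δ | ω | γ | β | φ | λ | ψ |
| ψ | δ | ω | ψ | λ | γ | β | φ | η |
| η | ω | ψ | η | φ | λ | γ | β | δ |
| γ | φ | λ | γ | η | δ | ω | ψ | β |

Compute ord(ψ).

4

The identity element is λ (its row matches the header).
ψ^1 = ψ
ψ^2 = ψ·ψ = β
ψ^3 = β·ψ = δ
ψ^4 = δ·ψ = λ
The first power of ψ equal to the identity is ψ^4, so ord(ψ) = 4.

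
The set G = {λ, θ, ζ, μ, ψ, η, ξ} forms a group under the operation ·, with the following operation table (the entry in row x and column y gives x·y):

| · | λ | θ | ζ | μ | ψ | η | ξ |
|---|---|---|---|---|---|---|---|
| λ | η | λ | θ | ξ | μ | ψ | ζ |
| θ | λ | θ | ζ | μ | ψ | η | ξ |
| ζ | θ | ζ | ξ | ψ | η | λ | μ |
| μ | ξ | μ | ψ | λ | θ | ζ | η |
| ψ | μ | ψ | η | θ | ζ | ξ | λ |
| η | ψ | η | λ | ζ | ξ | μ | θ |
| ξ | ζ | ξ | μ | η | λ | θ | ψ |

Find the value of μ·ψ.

θ

Read row μ, column ψ: μ·ψ = θ.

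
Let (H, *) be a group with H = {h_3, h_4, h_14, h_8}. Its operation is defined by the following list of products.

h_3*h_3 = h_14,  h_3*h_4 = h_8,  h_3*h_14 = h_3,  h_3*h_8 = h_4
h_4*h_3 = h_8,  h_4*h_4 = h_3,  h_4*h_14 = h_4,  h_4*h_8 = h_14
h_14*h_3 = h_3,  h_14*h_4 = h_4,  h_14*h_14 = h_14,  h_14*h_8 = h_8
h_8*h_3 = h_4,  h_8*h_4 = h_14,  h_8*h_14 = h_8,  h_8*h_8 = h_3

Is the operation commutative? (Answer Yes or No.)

Check whether the table is symmetric across its main diagonal.
Every entry (row x, col y) equals the entry (row y, col x), so H is abelian.

Yes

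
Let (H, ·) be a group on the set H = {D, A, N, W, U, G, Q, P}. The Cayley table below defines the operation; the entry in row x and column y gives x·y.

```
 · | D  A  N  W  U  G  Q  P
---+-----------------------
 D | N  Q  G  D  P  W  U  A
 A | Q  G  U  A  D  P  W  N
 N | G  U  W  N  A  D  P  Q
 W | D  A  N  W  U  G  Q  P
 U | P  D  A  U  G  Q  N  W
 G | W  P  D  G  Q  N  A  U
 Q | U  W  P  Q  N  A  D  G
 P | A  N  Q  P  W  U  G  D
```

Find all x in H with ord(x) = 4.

Identity is W. Compute the order of each non-identity element by repeated multiplication:
  D: D → N → G → W  (order 4)
  A: A → G → P → N → U → D → Q → W  (order 8)
  N: N → W  (order 2)
  U: U → G → Q → N → A → D → P → W  (order 8)
  G: G → N → D → W  (order 4)
  Q: Q → D → U → N → P → G → A → W  (order 8)
  P: P → D → A → N → Q → G → U → W  (order 8)
Elements of order 4: {D, G}.

{D, G}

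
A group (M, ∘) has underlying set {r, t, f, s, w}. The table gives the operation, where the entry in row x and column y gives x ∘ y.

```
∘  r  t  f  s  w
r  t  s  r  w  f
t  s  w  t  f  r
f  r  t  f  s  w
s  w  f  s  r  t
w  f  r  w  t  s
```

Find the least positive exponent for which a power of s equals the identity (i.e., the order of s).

5

The identity element is f (its row matches the header).
s^1 = s
s^2 = s ∘ s = r
s^3 = r ∘ s = w
s^4 = w ∘ s = t
s^5 = t ∘ s = f
The first power of s equal to the identity is s^5, so ord(s) = 5.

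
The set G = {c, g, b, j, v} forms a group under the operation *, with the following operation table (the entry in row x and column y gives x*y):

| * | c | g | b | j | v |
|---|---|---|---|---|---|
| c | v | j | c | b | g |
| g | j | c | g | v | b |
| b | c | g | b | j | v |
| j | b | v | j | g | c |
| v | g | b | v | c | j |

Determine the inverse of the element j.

c

First locate the identity: row b matches the header, so b is the identity.
Scan row j for b: j*c = b. Hence j^(-1) = c.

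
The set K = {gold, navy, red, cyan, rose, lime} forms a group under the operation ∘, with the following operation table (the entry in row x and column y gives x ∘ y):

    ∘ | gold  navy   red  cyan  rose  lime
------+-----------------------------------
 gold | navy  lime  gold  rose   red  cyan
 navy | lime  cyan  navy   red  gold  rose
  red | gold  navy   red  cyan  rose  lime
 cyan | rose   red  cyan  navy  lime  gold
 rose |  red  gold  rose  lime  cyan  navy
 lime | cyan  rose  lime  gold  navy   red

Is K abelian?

Check whether the table is symmetric across its main diagonal.
Every entry (row x, col y) equals the entry (row y, col x), so K is abelian.

Yes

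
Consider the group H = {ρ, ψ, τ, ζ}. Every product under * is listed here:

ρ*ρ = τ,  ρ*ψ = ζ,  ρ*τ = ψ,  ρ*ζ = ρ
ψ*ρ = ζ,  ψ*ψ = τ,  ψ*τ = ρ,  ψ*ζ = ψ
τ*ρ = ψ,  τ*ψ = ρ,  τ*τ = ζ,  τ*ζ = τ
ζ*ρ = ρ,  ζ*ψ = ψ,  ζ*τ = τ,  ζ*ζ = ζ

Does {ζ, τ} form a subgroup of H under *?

Yes

{ζ, τ} contains the identity ζ.
Checking products: every product of two elements of {ζ, τ} (read from the table) lies in {ζ, τ}, so the set is closed.
In a finite group, a nonempty closed subset is a subgroup. So {ζ, τ} ≤ H.
(Structurally, H here is isomorphic to the cyclic group Z_4.)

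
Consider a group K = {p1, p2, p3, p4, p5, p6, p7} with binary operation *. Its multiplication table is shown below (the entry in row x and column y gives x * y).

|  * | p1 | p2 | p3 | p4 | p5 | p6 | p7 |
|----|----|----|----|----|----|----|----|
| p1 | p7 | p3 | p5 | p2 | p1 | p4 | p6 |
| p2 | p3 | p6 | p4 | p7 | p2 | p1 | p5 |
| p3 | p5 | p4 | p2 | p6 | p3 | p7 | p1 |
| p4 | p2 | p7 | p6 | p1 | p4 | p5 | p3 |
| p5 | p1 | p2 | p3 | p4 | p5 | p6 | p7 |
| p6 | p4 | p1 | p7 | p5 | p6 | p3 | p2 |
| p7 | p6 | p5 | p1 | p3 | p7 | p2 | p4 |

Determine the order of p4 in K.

The identity element is p5 (its row matches the header).
p4^1 = p4
p4^2 = p4 * p4 = p1
p4^3 = p1 * p4 = p2
p4^4 = p2 * p4 = p7
p4^5 = p7 * p4 = p3
p4^6 = p3 * p4 = p6
p4^7 = p6 * p4 = p5
The first power of p4 equal to the identity is p4^7, so ord(p4) = 7.

7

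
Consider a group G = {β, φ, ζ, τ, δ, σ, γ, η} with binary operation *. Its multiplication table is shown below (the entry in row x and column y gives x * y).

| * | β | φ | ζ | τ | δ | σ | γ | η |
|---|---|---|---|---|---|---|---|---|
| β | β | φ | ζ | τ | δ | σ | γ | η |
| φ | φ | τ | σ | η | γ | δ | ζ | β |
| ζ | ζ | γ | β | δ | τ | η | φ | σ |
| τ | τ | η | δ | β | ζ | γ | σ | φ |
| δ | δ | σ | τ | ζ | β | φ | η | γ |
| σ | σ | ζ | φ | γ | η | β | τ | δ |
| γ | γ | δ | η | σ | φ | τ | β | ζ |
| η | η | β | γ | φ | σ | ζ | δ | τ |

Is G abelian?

No

φ * γ = ζ but γ * φ = δ.
Since φ and γ do not commute, G is not abelian.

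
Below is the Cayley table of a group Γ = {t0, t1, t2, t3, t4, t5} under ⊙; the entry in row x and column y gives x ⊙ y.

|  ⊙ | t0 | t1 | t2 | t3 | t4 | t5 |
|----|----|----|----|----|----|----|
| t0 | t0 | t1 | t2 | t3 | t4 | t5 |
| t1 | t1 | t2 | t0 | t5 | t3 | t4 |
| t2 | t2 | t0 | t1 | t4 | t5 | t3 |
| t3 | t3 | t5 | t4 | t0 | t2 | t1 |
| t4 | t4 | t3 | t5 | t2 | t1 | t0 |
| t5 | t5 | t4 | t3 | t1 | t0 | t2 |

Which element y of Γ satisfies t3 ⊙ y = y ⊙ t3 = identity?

First locate the identity: row t0 matches the header, so t0 is the identity.
Scan row t3 for t0: t3 ⊙ t3 = t0. Hence t3^(-1) = t3.
(Structurally, Γ here is isomorphic to the cyclic group Z_6.)

t3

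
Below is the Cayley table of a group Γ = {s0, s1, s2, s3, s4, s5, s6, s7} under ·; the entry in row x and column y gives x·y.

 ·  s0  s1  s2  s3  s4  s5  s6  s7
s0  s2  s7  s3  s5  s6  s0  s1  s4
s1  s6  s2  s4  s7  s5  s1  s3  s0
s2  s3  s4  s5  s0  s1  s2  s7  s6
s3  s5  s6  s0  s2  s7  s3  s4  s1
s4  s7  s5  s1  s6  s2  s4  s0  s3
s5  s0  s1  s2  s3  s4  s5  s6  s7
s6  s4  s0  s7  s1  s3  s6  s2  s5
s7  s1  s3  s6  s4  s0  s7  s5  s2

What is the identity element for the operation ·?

The identity e satisfies e·x = x for all x, so its row in the table reproduces the column headers.
Row s5 reads: s0, s1, s2, s3, s4, s5, s6, s7 — exactly the header order. So s5 is the identity.
(Structurally, Γ here is isomorphic to the quaternion group Q_8.)

s5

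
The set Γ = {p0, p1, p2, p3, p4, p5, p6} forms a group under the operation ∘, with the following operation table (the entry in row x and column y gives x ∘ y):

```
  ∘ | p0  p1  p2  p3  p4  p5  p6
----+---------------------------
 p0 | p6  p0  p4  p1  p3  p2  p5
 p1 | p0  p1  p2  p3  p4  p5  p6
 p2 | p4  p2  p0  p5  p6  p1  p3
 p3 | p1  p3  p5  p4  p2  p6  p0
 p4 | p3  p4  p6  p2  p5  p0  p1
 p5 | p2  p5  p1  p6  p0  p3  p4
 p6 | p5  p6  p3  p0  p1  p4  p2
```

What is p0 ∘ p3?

p1

Read row p0, column p3: p0 ∘ p3 = p1.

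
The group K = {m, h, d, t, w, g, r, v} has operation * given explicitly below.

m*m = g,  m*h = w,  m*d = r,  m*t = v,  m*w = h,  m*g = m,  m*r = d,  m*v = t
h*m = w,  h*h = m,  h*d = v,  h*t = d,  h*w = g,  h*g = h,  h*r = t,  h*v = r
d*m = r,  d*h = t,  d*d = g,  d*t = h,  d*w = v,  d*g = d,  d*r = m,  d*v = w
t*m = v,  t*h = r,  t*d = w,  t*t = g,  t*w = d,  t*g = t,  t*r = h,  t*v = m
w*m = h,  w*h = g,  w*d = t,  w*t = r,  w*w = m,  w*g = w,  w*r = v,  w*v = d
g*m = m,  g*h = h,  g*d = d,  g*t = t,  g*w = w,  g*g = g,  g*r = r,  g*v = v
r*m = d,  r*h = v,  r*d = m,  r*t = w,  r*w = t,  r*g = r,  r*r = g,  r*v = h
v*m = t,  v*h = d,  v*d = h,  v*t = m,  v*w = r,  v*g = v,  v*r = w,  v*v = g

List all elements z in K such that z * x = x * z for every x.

{g, m}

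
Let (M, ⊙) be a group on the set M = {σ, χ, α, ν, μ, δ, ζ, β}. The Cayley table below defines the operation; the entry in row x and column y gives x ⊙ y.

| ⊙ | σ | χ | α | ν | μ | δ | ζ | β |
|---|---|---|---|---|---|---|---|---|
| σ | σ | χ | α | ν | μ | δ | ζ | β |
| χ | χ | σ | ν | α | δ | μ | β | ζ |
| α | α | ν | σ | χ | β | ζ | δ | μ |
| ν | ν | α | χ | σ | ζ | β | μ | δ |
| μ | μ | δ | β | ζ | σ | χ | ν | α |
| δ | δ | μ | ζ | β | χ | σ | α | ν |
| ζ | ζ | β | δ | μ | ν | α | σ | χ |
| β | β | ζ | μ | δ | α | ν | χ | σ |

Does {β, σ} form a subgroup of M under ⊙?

{β, σ} contains the identity σ.
Checking products: every product of two elements of {β, σ} (read from the table) lies in {β, σ}, so the set is closed.
In a finite group, a nonempty closed subset is a subgroup. So {β, σ} ≤ M.

Yes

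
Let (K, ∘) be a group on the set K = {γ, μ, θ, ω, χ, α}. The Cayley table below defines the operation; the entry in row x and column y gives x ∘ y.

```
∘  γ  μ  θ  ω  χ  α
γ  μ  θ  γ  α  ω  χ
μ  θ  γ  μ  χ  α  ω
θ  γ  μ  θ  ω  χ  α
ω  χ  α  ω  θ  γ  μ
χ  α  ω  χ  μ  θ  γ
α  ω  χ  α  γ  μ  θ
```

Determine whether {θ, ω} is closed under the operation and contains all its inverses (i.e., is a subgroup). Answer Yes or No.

{θ, ω} contains the identity θ.
Checking products: every product of two elements of {θ, ω} (read from the table) lies in {θ, ω}, so the set is closed.
In a finite group, a nonempty closed subset is a subgroup. So {θ, ω} ≤ K.

Yes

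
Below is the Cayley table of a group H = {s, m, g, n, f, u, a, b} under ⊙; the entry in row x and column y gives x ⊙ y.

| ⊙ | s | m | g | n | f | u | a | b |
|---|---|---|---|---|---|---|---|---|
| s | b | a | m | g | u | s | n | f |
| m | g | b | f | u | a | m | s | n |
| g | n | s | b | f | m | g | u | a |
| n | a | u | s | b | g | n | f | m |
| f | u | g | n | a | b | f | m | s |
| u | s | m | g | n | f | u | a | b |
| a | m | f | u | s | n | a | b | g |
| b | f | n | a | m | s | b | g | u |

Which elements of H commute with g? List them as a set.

{a, b, g, u}

Compare row g with column g entry by entry.
a ⊙ g = u = g ⊙ a, so a commutes with g.
f ⊙ g = n but g ⊙ f = m, so f does not.
Collecting the elements that commute with g: C(g) = {a, b, g, u}.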